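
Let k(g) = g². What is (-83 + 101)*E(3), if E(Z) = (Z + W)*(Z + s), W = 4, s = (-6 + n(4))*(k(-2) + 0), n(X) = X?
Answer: -630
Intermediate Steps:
s = -8 (s = (-6 + 4)*((-2)² + 0) = -2*(4 + 0) = -2*4 = -8)
E(Z) = (-8 + Z)*(4 + Z) (E(Z) = (Z + 4)*(Z - 8) = (4 + Z)*(-8 + Z) = (-8 + Z)*(4 + Z))
(-83 + 101)*E(3) = (-83 + 101)*(-32 + 3² - 4*3) = 18*(-32 + 9 - 12) = 18*(-35) = -630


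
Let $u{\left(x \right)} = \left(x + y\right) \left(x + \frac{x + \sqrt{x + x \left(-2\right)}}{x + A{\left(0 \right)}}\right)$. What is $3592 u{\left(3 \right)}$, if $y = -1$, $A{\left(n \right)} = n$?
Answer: $28736 + \frac{7184 i \sqrt{3}}{3} \approx 28736.0 + 4147.7 i$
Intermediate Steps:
$u{\left(x \right)} = \left(-1 + x\right) \left(x + \frac{x + \sqrt{- x}}{x}\right)$ ($u{\left(x \right)} = \left(x - 1\right) \left(x + \frac{x + \sqrt{x + x \left(-2\right)}}{x + 0}\right) = \left(-1 + x\right) \left(x + \frac{x + \sqrt{x - 2 x}}{x}\right) = \left(-1 + x\right) \left(x + \frac{x + \sqrt{- x}}{x}\right)$)
$3592 u{\left(3 \right)} = 3592 \frac{3^{3} - 3 - \sqrt{\left(-1\right) 3} - \left(\left(-1\right) 3\right)^{\frac{3}{2}}}{3} = 3592 \frac{27 - 3 - \sqrt{-3} - \left(-3\right)^{\frac{3}{2}}}{3} = 3592 \frac{27 - 3 - i \sqrt{3} - - 3 i \sqrt{3}}{3} = 3592 \frac{27 - 3 - i \sqrt{3} + 3 i \sqrt{3}}{3} = 3592 \frac{24 + 2 i \sqrt{3}}{3} = 3592 \left(8 + \frac{2 i \sqrt{3}}{3}\right) = 28736 + \frac{7184 i \sqrt{3}}{3}$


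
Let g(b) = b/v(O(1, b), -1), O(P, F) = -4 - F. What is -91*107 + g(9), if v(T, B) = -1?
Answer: -9746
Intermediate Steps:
g(b) = -b (g(b) = b/(-1) = b*(-1) = -b)
-91*107 + g(9) = -91*107 - 1*9 = -9737 - 9 = -9746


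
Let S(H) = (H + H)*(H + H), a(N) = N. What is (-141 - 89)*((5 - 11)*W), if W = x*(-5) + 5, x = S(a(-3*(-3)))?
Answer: -2228700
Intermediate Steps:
S(H) = 4*H**2 (S(H) = (2*H)*(2*H) = 4*H**2)
x = 324 (x = 4*(-3*(-3))**2 = 4*9**2 = 4*81 = 324)
W = -1615 (W = 324*(-5) + 5 = -1620 + 5 = -1615)
(-141 - 89)*((5 - 11)*W) = (-141 - 89)*((5 - 11)*(-1615)) = -(-1380)*(-1615) = -230*9690 = -2228700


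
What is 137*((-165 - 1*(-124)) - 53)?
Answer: -12878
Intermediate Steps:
137*((-165 - 1*(-124)) - 53) = 137*((-165 + 124) - 53) = 137*(-41 - 53) = 137*(-94) = -12878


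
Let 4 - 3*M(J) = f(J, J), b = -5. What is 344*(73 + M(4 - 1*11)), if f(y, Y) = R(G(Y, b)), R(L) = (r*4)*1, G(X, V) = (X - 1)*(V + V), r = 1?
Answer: 25112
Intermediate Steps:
G(X, V) = 2*V*(-1 + X) (G(X, V) = (-1 + X)*(2*V) = 2*V*(-1 + X))
R(L) = 4 (R(L) = (1*4)*1 = 4*1 = 4)
f(y, Y) = 4
M(J) = 0 (M(J) = 4/3 - ⅓*4 = 4/3 - 4/3 = 0)
344*(73 + M(4 - 1*11)) = 344*(73 + 0) = 344*73 = 25112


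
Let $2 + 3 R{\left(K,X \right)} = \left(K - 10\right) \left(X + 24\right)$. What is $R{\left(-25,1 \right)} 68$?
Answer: $- \frac{59636}{3} \approx -19879.0$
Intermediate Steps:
$R{\left(K,X \right)} = - \frac{2}{3} + \frac{\left(-10 + K\right) \left(24 + X\right)}{3}$ ($R{\left(K,X \right)} = - \frac{2}{3} + \frac{\left(K - 10\right) \left(X + 24\right)}{3} = - \frac{2}{3} + \frac{\left(-10 + K\right) \left(24 + X\right)}{3}$)
$R{\left(-25,1 \right)} 68 = \left(- \frac{242}{3} + 8 \left(-25\right) - \frac{10}{3} + \frac{1}{3} \left(-25\right) 1\right) 68 = \left(- \frac{242}{3} - 200 - \frac{10}{3} - \frac{25}{3}\right) 68 = \left(- \frac{877}{3}\right) 68 = - \frac{59636}{3}$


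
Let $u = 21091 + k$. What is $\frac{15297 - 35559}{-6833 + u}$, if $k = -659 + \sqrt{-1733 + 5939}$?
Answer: $- \frac{91847646}{61642865} + \frac{6754 \sqrt{4206}}{61642865} \approx -1.4829$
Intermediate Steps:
$k = -659 + \sqrt{4206} \approx -594.15$
$u = 20432 + \sqrt{4206}$ ($u = 21091 - \left(659 - \sqrt{4206}\right) = 20432 + \sqrt{4206} \approx 20497.0$)
$\frac{15297 - 35559}{-6833 + u} = \frac{15297 - 35559}{-6833 + \left(20432 + \sqrt{4206}\right)} = - \frac{20262}{13599 + \sqrt{4206}}$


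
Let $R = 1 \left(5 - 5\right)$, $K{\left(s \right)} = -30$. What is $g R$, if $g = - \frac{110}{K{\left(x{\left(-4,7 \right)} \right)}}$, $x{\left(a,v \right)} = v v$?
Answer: $0$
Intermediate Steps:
$x{\left(a,v \right)} = v^{2}$
$g = \frac{11}{3}$ ($g = - \frac{110}{-30} = \left(-110\right) \left(- \frac{1}{30}\right) = \frac{11}{3} \approx 3.6667$)
$R = 0$ ($R = 1 \cdot 0 = 0$)
$g R = \frac{11}{3} \cdot 0 = 0$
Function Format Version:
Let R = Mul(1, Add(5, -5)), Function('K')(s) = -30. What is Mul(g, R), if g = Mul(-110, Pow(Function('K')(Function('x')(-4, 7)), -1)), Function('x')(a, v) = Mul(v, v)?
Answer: 0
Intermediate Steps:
Function('x')(a, v) = Pow(v, 2)
g = Rational(11, 3) (g = Mul(-110, Pow(-30, -1)) = Mul(-110, Rational(-1, 30)) = Rational(11, 3) ≈ 3.6667)
R = 0 (R = Mul(1, 0) = 0)
Mul(g, R) = Mul(Rational(11, 3), 0) = 0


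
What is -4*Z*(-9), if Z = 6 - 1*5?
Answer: 36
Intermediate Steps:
Z = 1 (Z = 6 - 5 = 1)
-4*Z*(-9) = -4*1*(-9) = -4*(-9) = 36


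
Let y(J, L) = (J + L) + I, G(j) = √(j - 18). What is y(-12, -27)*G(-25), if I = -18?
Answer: -57*I*√43 ≈ -373.77*I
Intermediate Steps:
G(j) = √(-18 + j)
y(J, L) = -18 + J + L (y(J, L) = (J + L) - 18 = -18 + J + L)
y(-12, -27)*G(-25) = (-18 - 12 - 27)*√(-18 - 25) = -57*I*√43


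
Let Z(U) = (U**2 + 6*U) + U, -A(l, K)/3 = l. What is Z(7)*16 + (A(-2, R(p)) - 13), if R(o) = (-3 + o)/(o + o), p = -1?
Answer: 1561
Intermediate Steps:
R(o) = (-3 + o)/(2*o) (R(o) = (-3 + o)/((2*o)) = (-3 + o)*(1/(2*o)) = (-3 + o)/(2*o))
A(l, K) = -3*l
Z(U) = U**2 + 7*U
Z(7)*16 + (A(-2, R(p)) - 13) = (7*(7 + 7))*16 + (-3*(-2) - 13) = (7*14)*16 + (6 - 13) = 98*16 - 7 = 1568 - 7 = 1561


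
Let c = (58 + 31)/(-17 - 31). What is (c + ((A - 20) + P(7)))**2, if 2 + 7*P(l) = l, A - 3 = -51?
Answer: 539679361/112896 ≈ 4780.3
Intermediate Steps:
A = -48 (A = 3 - 51 = -48)
P(l) = -2/7 + l/7
c = -89/48 (c = 89/(-48) = 89*(-1/48) = -89/48 ≈ -1.8542)
(c + ((A - 20) + P(7)))**2 = (-89/48 + ((-48 - 20) + (-2/7 + (1/7)*7)))**2 = (-89/48 + (-68 + (-2/7 + 1)))**2 = (-89/48 + (-68 + 5/7))**2 = (-89/48 - 471/7)**2 = (-23231/336)**2 = 539679361/112896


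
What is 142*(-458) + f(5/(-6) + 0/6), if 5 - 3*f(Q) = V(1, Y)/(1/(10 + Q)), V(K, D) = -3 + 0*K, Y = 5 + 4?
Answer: -390151/6 ≈ -65025.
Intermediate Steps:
Y = 9
V(K, D) = -3 (V(K, D) = -3 + 0 = -3)
f(Q) = 35/3 + Q (f(Q) = 5/3 - (-1)/(1/(10 + Q)) = 5/3 - (-1)*(10 + Q) = 5/3 - (-30 - 3*Q)/3 = 5/3 + (10 + Q) = 35/3 + Q)
142*(-458) + f(5/(-6) + 0/6) = 142*(-458) + (35/3 + (5/(-6) + 0/6)) = -65036 + (35/3 + (5*(-⅙) + 0*(⅙))) = -65036 + (35/3 + (-⅚ + 0)) = -65036 + (35/3 - ⅚) = -65036 + 65/6 = -390151/6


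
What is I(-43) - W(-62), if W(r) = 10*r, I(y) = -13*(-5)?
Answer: 685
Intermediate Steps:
I(y) = 65
I(-43) - W(-62) = 65 - 10*(-62) = 65 - 1*(-620) = 65 + 620 = 685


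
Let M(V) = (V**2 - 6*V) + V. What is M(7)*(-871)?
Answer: -12194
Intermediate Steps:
M(V) = V**2 - 5*V
M(7)*(-871) = (7*(-5 + 7))*(-871) = (7*2)*(-871) = 14*(-871) = -12194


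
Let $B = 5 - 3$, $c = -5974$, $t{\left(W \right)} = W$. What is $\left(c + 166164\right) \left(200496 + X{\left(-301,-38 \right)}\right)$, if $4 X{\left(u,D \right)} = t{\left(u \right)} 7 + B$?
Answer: $\frac{64066308505}{2} \approx 3.2033 \cdot 10^{10}$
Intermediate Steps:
$B = 2$
$X{\left(u,D \right)} = \frac{1}{2} + \frac{7 u}{4}$ ($X{\left(u,D \right)} = \frac{u 7 + 2}{4} = \frac{7 u + 2}{4} = \frac{2 + 7 u}{4} = \frac{1}{2} + \frac{7 u}{4}$)
$\left(c + 166164\right) \left(200496 + X{\left(-301,-38 \right)}\right) = \left(-5974 + 166164\right) \left(200496 + \left(\frac{1}{2} + \frac{7}{4} \left(-301\right)\right)\right) = 160190 \left(200496 + \left(\frac{1}{2} - \frac{2107}{4}\right)\right) = 160190 \left(200496 - \frac{2105}{4}\right) = 160190 \cdot \frac{799879}{4} = \frac{64066308505}{2}$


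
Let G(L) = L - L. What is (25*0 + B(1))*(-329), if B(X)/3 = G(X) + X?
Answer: -987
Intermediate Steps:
G(L) = 0
B(X) = 3*X (B(X) = 3*(0 + X) = 3*X)
(25*0 + B(1))*(-329) = (25*0 + 3*1)*(-329) = (0 + 3)*(-329) = 3*(-329) = -987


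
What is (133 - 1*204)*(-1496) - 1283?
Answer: 104933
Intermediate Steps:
(133 - 1*204)*(-1496) - 1283 = (133 - 204)*(-1496) - 1283 = -71*(-1496) - 1283 = 106216 - 1283 = 104933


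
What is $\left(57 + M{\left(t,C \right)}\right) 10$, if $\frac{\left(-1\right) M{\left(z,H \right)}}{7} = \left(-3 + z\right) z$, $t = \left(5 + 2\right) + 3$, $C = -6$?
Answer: $-4330$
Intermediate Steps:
$t = 10$ ($t = 7 + 3 = 10$)
$M{\left(z,H \right)} = - 7 z \left(-3 + z\right)$ ($M{\left(z,H \right)} = - 7 \left(-3 + z\right) z = - 7 z \left(-3 + z\right)$)
$\left(57 + M{\left(t,C \right)}\right) 10 = \left(57 + 7 \cdot 10 \left(3 - 10\right)\right) 10 = \left(57 + 7 \cdot 10 \left(-7\right)\right) 10 = \left(57 - 490\right) 10 = \left(-433\right) 10 = -4330$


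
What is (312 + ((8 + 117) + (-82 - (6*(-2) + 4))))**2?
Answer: 131769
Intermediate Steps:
(312 + ((8 + 117) + (-82 - (6*(-2) + 4))))**2 = (312 + (125 + (-82 - (-12 + 4))))**2 = (312 + (125 + (-82 - 1*(-8))))**2 = (312 + (125 + (-82 + 8)))**2 = (312 + (125 - 74))**2 = (312 + 51)**2 = 363**2 = 131769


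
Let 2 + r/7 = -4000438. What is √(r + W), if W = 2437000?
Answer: 8*I*√399470 ≈ 5056.3*I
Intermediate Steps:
r = -28003080 (r = -14 + 7*(-4000438) = -14 - 28003066 = -28003080)
√(r + W) = √(-28003080 + 2437000) = √(-25566080) = 8*I*√399470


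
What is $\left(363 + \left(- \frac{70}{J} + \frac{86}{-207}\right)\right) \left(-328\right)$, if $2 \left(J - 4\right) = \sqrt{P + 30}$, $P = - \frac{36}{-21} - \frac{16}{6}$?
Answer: $- \frac{8236363720}{75969} - \frac{22960 \sqrt{12810}}{367} \approx -1.155 \cdot 10^{5}$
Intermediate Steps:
$P = - \frac{20}{21}$ ($P = \left(-36\right) \left(- \frac{1}{21}\right) - \frac{8}{3} = \frac{12}{7} - \frac{8}{3} = - \frac{20}{21} \approx -0.95238$)
$J = 4 + \frac{\sqrt{12810}}{42}$ ($J = 4 + \frac{\sqrt{- \frac{20}{21} + 30}}{2} = 4 + \frac{\sqrt{\frac{610}{21}}}{2} = 4 + \frac{\frac{1}{21} \sqrt{12810}}{2} = 4 + \frac{\sqrt{12810}}{42} \approx 6.6948$)
$\left(363 + \left(- \frac{70}{J} + \frac{86}{-207}\right)\right) \left(-328\right) = \left(363 + \left(- \frac{70}{4 + \frac{\sqrt{12810}}{42}} + \frac{86}{-207}\right)\right) \left(-328\right) = \left(363 + \left(- \frac{70}{4 + \frac{\sqrt{12810}}{42}} + 86 \left(- \frac{1}{207}\right)\right)\right) \left(-328\right) = \left(363 - \left(\frac{86}{207} + \frac{70}{4 + \frac{\sqrt{12810}}{42}}\right)\right) \left(-328\right) = \left(\frac{75055}{207} - \frac{70}{4 + \frac{\sqrt{12810}}{42}}\right) \left(-328\right) = - \frac{24618040}{207} + \frac{22960}{4 + \frac{\sqrt{12810}}{42}}$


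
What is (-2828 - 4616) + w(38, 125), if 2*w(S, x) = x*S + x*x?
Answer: 5487/2 ≈ 2743.5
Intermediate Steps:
w(S, x) = x²/2 + S*x/2 (w(S, x) = (x*S + x*x)/2 = (S*x + x²)/2 = (x² + S*x)/2 = x²/2 + S*x/2)
(-2828 - 4616) + w(38, 125) = (-2828 - 4616) + (½)*125*(38 + 125) = -7444 + (½)*125*163 = -7444 + 20375/2 = 5487/2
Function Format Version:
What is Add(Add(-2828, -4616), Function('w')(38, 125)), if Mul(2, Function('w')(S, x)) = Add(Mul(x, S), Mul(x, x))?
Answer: Rational(5487, 2) ≈ 2743.5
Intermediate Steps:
Function('w')(S, x) = Add(Mul(Rational(1, 2), Pow(x, 2)), Mul(Rational(1, 2), S, x)) (Function('w')(S, x) = Mul(Rational(1, 2), Add(Mul(x, S), Mul(x, x))) = Mul(Rational(1, 2), Add(Mul(S, x), Pow(x, 2))) = Mul(Rational(1, 2), Add(Pow(x, 2), Mul(S, x))) = Add(Mul(Rational(1, 2), Pow(x, 2)), Mul(Rational(1, 2), S, x)))
Add(Add(-2828, -4616), Function('w')(38, 125)) = Add(Add(-2828, -4616), Mul(Rational(1, 2), 125, Add(38, 125))) = Add(-7444, Mul(Rational(1, 2), 125, 163)) = Add(-7444, Rational(20375, 2)) = Rational(5487, 2)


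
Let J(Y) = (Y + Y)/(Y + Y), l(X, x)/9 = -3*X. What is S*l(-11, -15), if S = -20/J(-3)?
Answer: -5940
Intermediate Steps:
l(X, x) = -27*X (l(X, x) = 9*(-3*X) = -27*X)
J(Y) = 1 (J(Y) = (2*Y)/((2*Y)) = (2*Y)*(1/(2*Y)) = 1)
S = -20 (S = -20/1 = -20*1 = -20)
S*l(-11, -15) = -(-540)*(-11) = -20*297 = -5940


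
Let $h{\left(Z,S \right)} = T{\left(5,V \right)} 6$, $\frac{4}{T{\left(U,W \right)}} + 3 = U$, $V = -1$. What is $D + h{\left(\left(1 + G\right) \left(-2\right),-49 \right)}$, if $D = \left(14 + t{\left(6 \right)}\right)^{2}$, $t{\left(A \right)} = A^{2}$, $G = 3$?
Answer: $2512$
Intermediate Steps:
$T{\left(U,W \right)} = \frac{4}{-3 + U}$
$h{\left(Z,S \right)} = 12$ ($h{\left(Z,S \right)} = \frac{4}{-3 + 5} \cdot 6 = \frac{4}{2} \cdot 6 = 4 \cdot \frac{1}{2} \cdot 6 = 2 \cdot 6 = 12$)
$D = 2500$ ($D = \left(14 + 6^{2}\right)^{2} = \left(14 + 36\right)^{2} = 50^{2} = 2500$)
$D + h{\left(\left(1 + G\right) \left(-2\right),-49 \right)} = 2500 + 12 = 2512$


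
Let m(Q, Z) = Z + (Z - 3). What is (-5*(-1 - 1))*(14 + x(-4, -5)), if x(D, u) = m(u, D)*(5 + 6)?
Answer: -1070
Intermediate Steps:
m(Q, Z) = -3 + 2*Z (m(Q, Z) = Z + (-3 + Z) = -3 + 2*Z)
x(D, u) = -33 + 22*D (x(D, u) = (-3 + 2*D)*(5 + 6) = (-3 + 2*D)*11 = -33 + 22*D)
(-5*(-1 - 1))*(14 + x(-4, -5)) = (-5*(-1 - 1))*(14 + (-33 + 22*(-4))) = (-5*(-2))*(14 + (-33 - 88)) = 10*(14 - 121) = 10*(-107) = -1070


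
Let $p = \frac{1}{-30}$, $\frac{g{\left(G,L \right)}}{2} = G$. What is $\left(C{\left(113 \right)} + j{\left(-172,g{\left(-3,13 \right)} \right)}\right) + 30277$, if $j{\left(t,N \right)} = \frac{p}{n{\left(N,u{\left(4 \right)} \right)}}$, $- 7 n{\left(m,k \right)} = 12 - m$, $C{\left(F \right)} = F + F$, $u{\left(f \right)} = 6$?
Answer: $\frac{16471627}{540} \approx 30503.0$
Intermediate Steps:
$g{\left(G,L \right)} = 2 G$
$C{\left(F \right)} = 2 F$
$n{\left(m,k \right)} = - \frac{12}{7} + \frac{m}{7}$ ($n{\left(m,k \right)} = - \frac{12 - m}{7} = - \frac{12}{7} + \frac{m}{7}$)
$p = - \frac{1}{30} \approx -0.033333$
$j{\left(t,N \right)} = - \frac{1}{30 \left(- \frac{12}{7} + \frac{N}{7}\right)}$
$\left(C{\left(113 \right)} + j{\left(-172,g{\left(-3,13 \right)} \right)}\right) + 30277 = \left(2 \cdot 113 - \frac{7}{-360 + 30 \cdot 2 \left(-3\right)}\right) + 30277 = \left(226 - \frac{7}{-360 + 30 \left(-6\right)}\right) + 30277 = \left(226 - \frac{7}{-360 - 180}\right) + 30277 = \left(226 - \frac{7}{-540}\right) + 30277 = \left(226 - - \frac{7}{540}\right) + 30277 = \left(226 + \frac{7}{540}\right) + 30277 = \frac{122047}{540} + 30277 = \frac{16471627}{540}$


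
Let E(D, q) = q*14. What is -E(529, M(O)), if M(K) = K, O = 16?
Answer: -224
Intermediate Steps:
E(D, q) = 14*q
-E(529, M(O)) = -14*16 = -1*224 = -224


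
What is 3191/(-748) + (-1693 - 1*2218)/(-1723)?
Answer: -2572665/1288804 ≈ -1.9962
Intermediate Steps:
3191/(-748) + (-1693 - 1*2218)/(-1723) = 3191*(-1/748) + (-1693 - 2218)*(-1/1723) = -3191/748 - 3911*(-1/1723) = -3191/748 + 3911/1723 = -2572665/1288804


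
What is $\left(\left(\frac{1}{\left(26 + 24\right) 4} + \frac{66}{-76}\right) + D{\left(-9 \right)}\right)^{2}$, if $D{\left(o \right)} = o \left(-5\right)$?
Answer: $\frac{28129662961}{14440000} \approx 1948.0$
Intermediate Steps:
$D{\left(o \right)} = - 5 o$
$\left(\left(\frac{1}{\left(26 + 24\right) 4} + \frac{66}{-76}\right) + D{\left(-9 \right)}\right)^{2} = \left(\left(\frac{1}{\left(26 + 24\right) 4} + \frac{66}{-76}\right) - -45\right)^{2} = \left(\left(\frac{1}{50} \cdot \frac{1}{4} + 66 \left(- \frac{1}{76}\right)\right) + 45\right)^{2} = \left(\left(\frac{1}{50} \cdot \frac{1}{4} - \frac{33}{38}\right) + 45\right)^{2} = \left(\left(\frac{1}{200} - \frac{33}{38}\right) + 45\right)^{2} = \left(- \frac{3281}{3800} + 45\right)^{2} = \left(\frac{167719}{3800}\right)^{2} = \frac{28129662961}{14440000}$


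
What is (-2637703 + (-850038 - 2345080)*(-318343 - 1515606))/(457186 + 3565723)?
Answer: 5859680823279/4022909 ≈ 1.4566e+6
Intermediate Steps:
(-2637703 + (-850038 - 2345080)*(-318343 - 1515606))/(457186 + 3565723) = (-2637703 - 3195118*(-1833949))/4022909 = (-2637703 + 5859683460982)*(1/4022909) = 5859680823279*(1/4022909) = 5859680823279/4022909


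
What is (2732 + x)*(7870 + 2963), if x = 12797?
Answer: 168225657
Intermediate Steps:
(2732 + x)*(7870 + 2963) = (2732 + 12797)*(7870 + 2963) = 15529*10833 = 168225657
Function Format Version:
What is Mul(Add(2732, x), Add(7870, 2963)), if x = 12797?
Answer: 168225657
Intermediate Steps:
Mul(Add(2732, x), Add(7870, 2963)) = Mul(Add(2732, 12797), Add(7870, 2963)) = Mul(15529, 10833) = 168225657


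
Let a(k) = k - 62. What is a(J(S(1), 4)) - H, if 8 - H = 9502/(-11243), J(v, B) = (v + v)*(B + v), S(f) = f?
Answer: -684082/11243 ≈ -60.845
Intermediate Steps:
J(v, B) = 2*v*(B + v) (J(v, B) = (2*v)*(B + v) = 2*v*(B + v))
a(k) = -62 + k
H = 99446/11243 (H = 8 - 9502/(-11243) = 8 - 9502*(-1)/11243 = 8 - 1*(-9502/11243) = 8 + 9502/11243 = 99446/11243 ≈ 8.8452)
a(J(S(1), 4)) - H = (-62 + 2*1*(4 + 1)) - 1*99446/11243 = (-62 + 2*1*5) - 99446/11243 = (-62 + 10) - 99446/11243 = -52 - 99446/11243 = -684082/11243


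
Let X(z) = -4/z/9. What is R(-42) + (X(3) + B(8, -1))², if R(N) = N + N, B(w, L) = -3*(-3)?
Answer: -4115/729 ≈ -5.6447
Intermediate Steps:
X(z) = -4/(9*z) (X(z) = -4/z*(⅑) = -4/(9*z))
B(w, L) = 9
R(N) = 2*N
R(-42) + (X(3) + B(8, -1))² = 2*(-42) + (-4/9/3 + 9)² = -84 + (-4/9*⅓ + 9)² = -84 + (-4/27 + 9)² = -84 + (239/27)² = -84 + 57121/729 = -4115/729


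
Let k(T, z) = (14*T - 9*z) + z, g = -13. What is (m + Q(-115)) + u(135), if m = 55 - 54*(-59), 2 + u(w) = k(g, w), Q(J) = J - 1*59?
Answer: 1803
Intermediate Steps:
Q(J) = -59 + J (Q(J) = J - 59 = -59 + J)
k(T, z) = -8*z + 14*T (k(T, z) = (-9*z + 14*T) + z = -8*z + 14*T)
u(w) = -184 - 8*w (u(w) = -2 + (-8*w + 14*(-13)) = -2 + (-8*w - 182) = -2 + (-182 - 8*w) = -184 - 8*w)
m = 3241 (m = 55 + 3186 = 3241)
(m + Q(-115)) + u(135) = (3241 + (-59 - 115)) + (-184 - 8*135) = (3241 - 174) + (-184 - 1080) = 3067 - 1264 = 1803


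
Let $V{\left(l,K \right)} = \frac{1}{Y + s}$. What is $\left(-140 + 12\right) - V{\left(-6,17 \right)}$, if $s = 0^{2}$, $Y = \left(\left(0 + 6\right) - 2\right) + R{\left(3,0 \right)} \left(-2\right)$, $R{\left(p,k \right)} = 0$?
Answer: $- \frac{513}{4} \approx -128.25$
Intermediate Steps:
$Y = 4$ ($Y = \left(\left(0 + 6\right) - 2\right) + 0 \left(-2\right) = \left(6 - 2\right) + 0 = 4 + 0 = 4$)
$s = 0$
$V{\left(l,K \right)} = \frac{1}{4}$ ($V{\left(l,K \right)} = \frac{1}{4 + 0} = \frac{1}{4}$)
$\left(-140 + 12\right) - V{\left(-6,17 \right)} = \left(-140 + 12\right) - \frac{1}{4} = -128 - \frac{1}{4} = - \frac{513}{4}$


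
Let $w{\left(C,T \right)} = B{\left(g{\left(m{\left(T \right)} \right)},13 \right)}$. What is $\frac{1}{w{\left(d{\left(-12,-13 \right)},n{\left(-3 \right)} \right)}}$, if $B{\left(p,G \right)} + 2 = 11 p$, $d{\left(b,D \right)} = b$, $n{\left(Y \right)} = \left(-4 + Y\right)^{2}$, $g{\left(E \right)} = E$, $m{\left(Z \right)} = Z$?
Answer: $\frac{1}{537} \approx 0.0018622$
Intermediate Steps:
$B{\left(p,G \right)} = -2 + 11 p$
$w{\left(C,T \right)} = -2 + 11 T$
$\frac{1}{w{\left(d{\left(-12,-13 \right)},n{\left(-3 \right)} \right)}} = \frac{1}{-2 + 11 \left(-4 - 3\right)^{2}} = \frac{1}{-2 + 11 \left(-7\right)^{2}} = \frac{1}{-2 + 11 \cdot 49} = \frac{1}{-2 + 539} = \frac{1}{537}$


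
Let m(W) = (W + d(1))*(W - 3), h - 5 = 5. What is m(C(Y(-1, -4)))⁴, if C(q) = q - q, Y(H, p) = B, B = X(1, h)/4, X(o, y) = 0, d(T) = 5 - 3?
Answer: 1296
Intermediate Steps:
h = 10 (h = 5 + 5 = 10)
d(T) = 2
B = 0 (B = 0/4 = 0*(¼) = 0)
Y(H, p) = 0
C(q) = 0
m(W) = (-3 + W)*(2 + W) (m(W) = (W + 2)*(W - 3) = (2 + W)*(-3 + W) = (-3 + W)*(2 + W))
m(C(Y(-1, -4)))⁴ = (-6 + 0² - 1*0)⁴ = (-6 + 0 + 0)⁴ = (-6)⁴ = 1296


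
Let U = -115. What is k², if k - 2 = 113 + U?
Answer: 0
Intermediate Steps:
k = 0 (k = 2 + (113 - 115) = 2 - 2 = 0)
k² = 0² = 0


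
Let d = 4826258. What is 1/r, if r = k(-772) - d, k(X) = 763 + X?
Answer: -1/4826267 ≈ -2.0720e-7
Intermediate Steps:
r = -4826267 (r = (763 - 772) - 1*4826258 = -9 - 4826258 = -4826267)
1/r = 1/(-4826267) = -1/4826267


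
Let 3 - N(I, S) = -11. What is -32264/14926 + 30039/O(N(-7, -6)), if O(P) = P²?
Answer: 221019185/1462748 ≈ 151.10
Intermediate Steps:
N(I, S) = 14 (N(I, S) = 3 - 1*(-11) = 3 + 11 = 14)
-32264/14926 + 30039/O(N(-7, -6)) = -32264/14926 + 30039/(14²) = -32264*1/14926 + 30039/196 = -16132/7463 + 30039*(1/196) = -16132/7463 + 30039/196 = 221019185/1462748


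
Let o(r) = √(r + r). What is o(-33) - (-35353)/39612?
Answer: 35353/39612 + I*√66 ≈ 0.89248 + 8.124*I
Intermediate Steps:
o(r) = √2*√r (o(r) = √(2*r) = √2*√r)
o(-33) - (-35353)/39612 = √2*√(-33) - (-35353)/39612 = √2*(I*√33) - (-35353)/39612 = I*√66 - 1*(-35353/39612) = I*√66 + 35353/39612 = 35353/39612 + I*√66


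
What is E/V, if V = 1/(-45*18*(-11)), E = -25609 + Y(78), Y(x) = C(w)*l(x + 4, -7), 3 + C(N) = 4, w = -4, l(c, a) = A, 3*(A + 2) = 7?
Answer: -228173220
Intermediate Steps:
A = ⅓ (A = -2 + (⅓)*7 = -2 + 7/3 = ⅓ ≈ 0.33333)
l(c, a) = ⅓
C(N) = 1 (C(N) = -3 + 4 = 1)
Y(x) = ⅓ (Y(x) = 1*(⅓) = ⅓)
E = -76826/3 (E = -25609 + ⅓ = -76826/3 ≈ -25609.)
V = 1/8910 (V = 1/(-810*(-11)) = 1/8910 ≈ 0.00011223)
E/V = -76826/(3*1/8910) = -76826/3*8910 = -228173220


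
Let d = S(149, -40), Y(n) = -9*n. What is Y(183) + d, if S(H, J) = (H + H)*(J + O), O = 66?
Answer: 6101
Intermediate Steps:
S(H, J) = 2*H*(66 + J) (S(H, J) = (H + H)*(J + 66) = (2*H)*(66 + J) = 2*H*(66 + J))
d = 7748 (d = 2*149*(66 - 40) = 2*149*26 = 7748)
Y(183) + d = -9*183 + 7748 = -1647 + 7748 = 6101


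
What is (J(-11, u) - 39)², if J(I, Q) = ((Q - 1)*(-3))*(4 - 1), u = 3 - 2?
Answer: 1521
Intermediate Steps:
u = 1
J(I, Q) = 9 - 9*Q (J(I, Q) = ((-1 + Q)*(-3))*3 = (3 - 3*Q)*3 = 9 - 9*Q)
(J(-11, u) - 39)² = ((9 - 9*1) - 39)² = ((9 - 9) - 39)² = (0 - 39)² = (-39)² = 1521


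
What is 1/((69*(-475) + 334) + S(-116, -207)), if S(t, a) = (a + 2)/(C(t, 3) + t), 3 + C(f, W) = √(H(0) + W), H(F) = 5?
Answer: -229556539/7446648003614 - 205*√2/7446648003614 ≈ -3.0827e-5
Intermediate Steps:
C(f, W) = -3 + √(5 + W)
S(t, a) = (2 + a)/(-3 + t + 2*√2) (S(t, a) = (a + 2)/((-3 + √(5 + 3)) + t) = (2 + a)/((-3 + √8) + t) = (2 + a)/((-3 + 2*√2) + t) = (2 + a)/(-3 + t + 2*√2))
1/((69*(-475) + 334) + S(-116, -207)) = 1/((69*(-475) + 334) + (2 - 207)/(-3 - 116 + 2*√2)) = 1/((-32775 + 334) - 205/(-119 + 2*√2)) = 1/(-32441 - 205/(-119 + 2*√2))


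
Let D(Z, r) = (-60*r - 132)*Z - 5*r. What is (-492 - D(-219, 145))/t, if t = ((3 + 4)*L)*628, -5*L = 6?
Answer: 9669875/26376 ≈ 366.62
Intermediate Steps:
L = -6/5 (L = -⅕*6 = -6/5 ≈ -1.2000)
D(Z, r) = -5*r + Z*(-132 - 60*r) (D(Z, r) = (-132 - 60*r)*Z - 5*r = Z*(-132 - 60*r) - 5*r = -5*r + Z*(-132 - 60*r))
t = -26376/5 (t = ((3 + 4)*(-6/5))*628 = (7*(-6/5))*628 = -42/5*628 = -26376/5 ≈ -5275.2)
(-492 - D(-219, 145))/t = (-492 - (-132*(-219) - 5*145 - 60*(-219)*145))/(-26376/5) = (-492 - (28908 - 725 + 1905300))*(-5/26376) = (-492 - 1*1933483)*(-5/26376) = (-492 - 1933483)*(-5/26376) = -1933975*(-5/26376) = 9669875/26376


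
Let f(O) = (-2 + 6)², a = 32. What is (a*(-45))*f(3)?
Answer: -23040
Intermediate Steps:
f(O) = 16 (f(O) = 4² = 16)
(a*(-45))*f(3) = (32*(-45))*16 = -1440*16 = -23040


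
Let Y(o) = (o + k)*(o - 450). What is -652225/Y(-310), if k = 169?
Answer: -130445/21432 ≈ -6.0865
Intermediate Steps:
Y(o) = (-450 + o)*(169 + o) (Y(o) = (o + 169)*(o - 450) = (169 + o)*(-450 + o) = (-450 + o)*(169 + o))
-652225/Y(-310) = -652225/(-76050 + (-310)² - 281*(-310)) = -652225/(-76050 + 96100 + 87110) = -652225/107160 = -652225*1/107160 = -130445/21432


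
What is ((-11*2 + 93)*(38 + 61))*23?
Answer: 161667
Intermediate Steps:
((-11*2 + 93)*(38 + 61))*23 = ((-22 + 93)*99)*23 = (71*99)*23 = 7029*23 = 161667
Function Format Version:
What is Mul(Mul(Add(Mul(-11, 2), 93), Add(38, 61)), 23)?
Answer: 161667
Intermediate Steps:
Mul(Mul(Add(Mul(-11, 2), 93), Add(38, 61)), 23) = Mul(Mul(Add(-22, 93), 99), 23) = Mul(Mul(71, 99), 23) = Mul(7029, 23) = 161667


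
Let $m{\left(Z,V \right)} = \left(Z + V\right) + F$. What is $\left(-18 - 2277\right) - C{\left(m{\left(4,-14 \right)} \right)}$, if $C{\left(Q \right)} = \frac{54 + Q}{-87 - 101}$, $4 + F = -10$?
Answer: $- \frac{215715}{94} \approx -2294.8$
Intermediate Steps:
$F = -14$ ($F = -4 - 10 = -14$)
$m{\left(Z,V \right)} = -14 + V + Z$ ($m{\left(Z,V \right)} = \left(Z + V\right) - 14 = \left(V + Z\right) - 14 = -14 + V + Z$)
$C{\left(Q \right)} = - \frac{27}{94} - \frac{Q}{188}$ ($C{\left(Q \right)} = \frac{54 + Q}{-188} = \left(54 + Q\right) \left(- \frac{1}{188}\right) = - \frac{27}{94} - \frac{Q}{188}$)
$\left(-18 - 2277\right) - C{\left(m{\left(4,-14 \right)} \right)} = \left(-18 - 2277\right) - \left(- \frac{27}{94} - \frac{-14 - 14 + 4}{188}\right) = \left(-18 - 2277\right) - \left(- \frac{27}{94} - - \frac{6}{47}\right) = -2295 - \left(- \frac{27}{94} + \frac{6}{47}\right) = -2295 - - \frac{15}{94} = -2295 + \frac{15}{94} = - \frac{215715}{94}$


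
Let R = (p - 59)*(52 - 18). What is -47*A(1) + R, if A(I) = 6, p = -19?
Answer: -2934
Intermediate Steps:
R = -2652 (R = (-19 - 59)*(52 - 18) = -78*34 = -2652)
-47*A(1) + R = -47*6 - 2652 = -282 - 2652 = -2934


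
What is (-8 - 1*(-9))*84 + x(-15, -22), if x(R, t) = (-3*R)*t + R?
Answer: -921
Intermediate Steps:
x(R, t) = R - 3*R*t (x(R, t) = -3*R*t + R = R - 3*R*t)
(-8 - 1*(-9))*84 + x(-15, -22) = (-8 - 1*(-9))*84 - 15*(1 - 3*(-22)) = (-8 + 9)*84 - 15*(1 + 66) = 1*84 - 15*67 = 84 - 1005 = -921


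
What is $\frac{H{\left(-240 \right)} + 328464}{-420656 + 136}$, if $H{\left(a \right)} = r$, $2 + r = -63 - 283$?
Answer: $- \frac{82029}{105130} \approx -0.78026$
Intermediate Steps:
$r = -348$ ($r = -2 - 346 = -348$)
$H{\left(a \right)} = -348$
$\frac{H{\left(-240 \right)} + 328464}{-420656 + 136} = \frac{-348 + 328464}{-420656 + 136} = \frac{328116}{-420520} = 328116 \left(- \frac{1}{420520}\right) = - \frac{82029}{105130}$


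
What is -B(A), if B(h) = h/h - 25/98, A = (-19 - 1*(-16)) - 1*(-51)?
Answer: -73/98 ≈ -0.74490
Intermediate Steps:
A = 48 (A = (-19 + 16) + 51 = -3 + 51 = 48)
B(h) = 73/98 (B(h) = 1 - 25*1/98 = 1 - 25/98 = 73/98)
-B(A) = -1*73/98 = -73/98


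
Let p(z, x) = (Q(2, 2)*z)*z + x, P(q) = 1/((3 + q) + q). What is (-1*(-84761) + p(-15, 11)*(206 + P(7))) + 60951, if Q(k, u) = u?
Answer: 4091987/17 ≈ 2.4071e+5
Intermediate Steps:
P(q) = 1/(3 + 2*q)
p(z, x) = x + 2*z**2 (p(z, x) = (2*z)*z + x = 2*z**2 + x = x + 2*z**2)
(-1*(-84761) + p(-15, 11)*(206 + P(7))) + 60951 = (-1*(-84761) + (11 + 2*(-15)**2)*(206 + 1/(3 + 2*7))) + 60951 = (84761 + (11 + 2*225)*(206 + 1/(3 + 14))) + 60951 = (84761 + (11 + 450)*(206 + 1/17)) + 60951 = (84761 + 461*(206 + 1/17)) + 60951 = (84761 + 461*(3503/17)) + 60951 = (84761 + 1614883/17) + 60951 = 3055820/17 + 60951 = 4091987/17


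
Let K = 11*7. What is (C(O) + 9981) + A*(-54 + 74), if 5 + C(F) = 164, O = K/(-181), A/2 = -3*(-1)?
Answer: 10260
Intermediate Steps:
A = 6 (A = 2*(-3*(-1)) = 2*3 = 6)
K = 77
O = -77/181 (O = 77/(-181) = 77*(-1/181) = -77/181 ≈ -0.42541)
C(F) = 159 (C(F) = -5 + 164 = 159)
(C(O) + 9981) + A*(-54 + 74) = (159 + 9981) + 6*(-54 + 74) = 10140 + 6*20 = 10140 + 120 = 10260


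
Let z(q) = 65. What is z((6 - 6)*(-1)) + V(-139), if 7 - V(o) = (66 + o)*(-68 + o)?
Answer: -15039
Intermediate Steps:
V(o) = 7 - (-68 + o)*(66 + o) (V(o) = 7 - (66 + o)*(-68 + o) = 7 - (-68 + o)*(66 + o))
z((6 - 6)*(-1)) + V(-139) = 65 + (4495 - 1*(-139)**2 + 2*(-139)) = 65 + (4495 - 1*19321 - 278) = 65 + (4495 - 19321 - 278) = 65 - 15104 = -15039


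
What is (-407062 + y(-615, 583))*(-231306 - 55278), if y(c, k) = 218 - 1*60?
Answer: 116612175936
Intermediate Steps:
y(c, k) = 158 (y(c, k) = 218 - 60 = 158)
(-407062 + y(-615, 583))*(-231306 - 55278) = (-407062 + 158)*(-231306 - 55278) = -406904*(-286584) = 116612175936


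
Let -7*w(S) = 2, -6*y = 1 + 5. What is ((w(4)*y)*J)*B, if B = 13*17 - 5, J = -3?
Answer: -1296/7 ≈ -185.14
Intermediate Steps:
y = -1 (y = -(1 + 5)/6 = -⅙*6 = -1)
w(S) = -2/7 (w(S) = -⅐*2 = -2/7)
B = 216 (B = 221 - 5 = 216)
((w(4)*y)*J)*B = (-2/7*(-1)*(-3))*216 = ((2/7)*(-3))*216 = -6/7*216 = -1296/7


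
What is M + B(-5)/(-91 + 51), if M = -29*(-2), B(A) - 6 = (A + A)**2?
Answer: 1107/20 ≈ 55.350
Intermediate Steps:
B(A) = 6 + 4*A**2 (B(A) = 6 + (A + A)**2 = 6 + (2*A)**2 = 6 + 4*A**2)
M = 58
M + B(-5)/(-91 + 51) = 58 + (6 + 4*(-5)**2)/(-91 + 51) = 58 + (6 + 4*25)/(-40) = 58 + (6 + 100)*(-1/40) = 58 + 106*(-1/40) = 58 - 53/20 = 1107/20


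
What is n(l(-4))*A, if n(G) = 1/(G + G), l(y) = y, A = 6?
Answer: -¾ ≈ -0.75000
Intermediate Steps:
n(G) = 1/(2*G)
n(l(-4))*A = ((½)/(-4))*6 = ((½)*(-¼))*6 = -⅛*6 = -¾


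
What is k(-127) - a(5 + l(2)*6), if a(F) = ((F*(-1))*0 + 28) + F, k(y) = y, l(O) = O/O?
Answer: -166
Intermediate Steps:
l(O) = 1
a(F) = 28 + F (a(F) = (-F*0 + 28) + F = (0 + 28) + F = 28 + F)
k(-127) - a(5 + l(2)*6) = -127 - (28 + (5 + 1*6)) = -127 - (28 + (5 + 6)) = -127 - (28 + 11) = -127 - 1*39 = -127 - 39 = -166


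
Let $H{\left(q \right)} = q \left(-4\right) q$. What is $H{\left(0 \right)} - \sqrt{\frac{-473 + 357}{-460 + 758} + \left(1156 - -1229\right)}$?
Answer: $- \frac{\sqrt{52940743}}{149} \approx -48.832$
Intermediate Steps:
$H{\left(q \right)} = - 4 q^{2}$ ($H{\left(q \right)} = - 4 q q = - 4 q^{2}$)
$H{\left(0 \right)} - \sqrt{\frac{-473 + 357}{-460 + 758} + \left(1156 - -1229\right)} = - 4 \cdot 0^{2} - \sqrt{\frac{-473 + 357}{-460 + 758} + \left(1156 - -1229\right)} = \left(-4\right) 0 - \sqrt{- \frac{116}{298} + \left(1156 + 1229\right)} = 0 - \sqrt{\left(-116\right) \frac{1}{298} + 2385} = 0 - \sqrt{- \frac{58}{149} + 2385} = 0 - \sqrt{\frac{355307}{149}} = 0 - \frac{\sqrt{52940743}}{149} = - \frac{\sqrt{52940743}}{149}$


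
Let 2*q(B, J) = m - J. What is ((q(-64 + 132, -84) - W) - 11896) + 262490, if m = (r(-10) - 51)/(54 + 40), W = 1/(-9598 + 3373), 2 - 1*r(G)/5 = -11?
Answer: 146659699069/585150 ≈ 2.5064e+5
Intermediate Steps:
r(G) = 65 (r(G) = 10 - 5*(-11) = 10 + 55 = 65)
W = -1/6225 (W = 1/(-6225) = -1/6225 ≈ -0.00016064)
m = 7/47 (m = (65 - 51)/(54 + 40) = 14/94 = 14*(1/94) = 7/47 ≈ 0.14894)
q(B, J) = 7/94 - J/2 (q(B, J) = (7/47 - J)/2 = 7/94 - J/2)
((q(-64 + 132, -84) - W) - 11896) + 262490 = (((7/94 - 1/2*(-84)) - 1*(-1/6225)) - 11896) + 262490 = (((7/94 + 42) + 1/6225) - 11896) + 262490 = ((3955/94 + 1/6225) - 11896) + 262490 = (24619969/585150 - 11896) + 262490 = -6936324431/585150 + 262490 = 146659699069/585150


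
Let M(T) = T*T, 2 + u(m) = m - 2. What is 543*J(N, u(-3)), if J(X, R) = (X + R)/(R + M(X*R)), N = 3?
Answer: -1086/217 ≈ -5.0046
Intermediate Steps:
u(m) = -4 + m (u(m) = -2 + (m - 2) = -2 + (-2 + m) = -4 + m)
M(T) = T**2
J(X, R) = (R + X)/(R + R**2*X**2) (J(X, R) = (X + R)/(R + (X*R)**2) = (R + X)/(R + (R*X)**2) = (R + X)/(R + R**2*X**2))
543*J(N, u(-3)) = 543*(((-4 - 3) + 3)/((-4 - 3)*(1 + (-4 - 3)*3**2))) = 543*((-7 + 3)/((-7)*(1 - 7*9))) = 543*(-1/7*(-4)/(1 - 63)) = 543*(-1/7*(-4)/(-62)) = 543*(-1/7*(-1/62)*(-4)) = 543*(-2/217) = -1086/217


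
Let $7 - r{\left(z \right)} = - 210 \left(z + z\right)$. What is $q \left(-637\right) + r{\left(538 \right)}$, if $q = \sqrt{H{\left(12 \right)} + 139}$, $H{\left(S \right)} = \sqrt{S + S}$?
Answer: $225967 - 637 \sqrt{139 + 2 \sqrt{6}} \approx 2.1833 \cdot 10^{5}$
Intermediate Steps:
$H{\left(S \right)} = \sqrt{2} \sqrt{S}$ ($H{\left(S \right)} = \sqrt{2 S} = \sqrt{2} \sqrt{S}$)
$r{\left(z \right)} = 7 + 420 z$ ($r{\left(z \right)} = 7 - - 210 \left(z + z\right) = 7 - - 210 \cdot 2 z = 7 - - 420 z = 7 + 420 z$)
$q = \sqrt{139 + 2 \sqrt{6}}$ ($q = \sqrt{\sqrt{2} \sqrt{12} + 139} = \sqrt{\sqrt{2} \cdot 2 \sqrt{3} + 139} = \sqrt{2 \sqrt{6} + 139} = \sqrt{139 + 2 \sqrt{6}} \approx 11.996$)
$q \left(-637\right) + r{\left(538 \right)} = \sqrt{139 + 2 \sqrt{6}} \left(-637\right) + \left(7 + 420 \cdot 538\right) = - 637 \sqrt{139 + 2 \sqrt{6}} + \left(7 + 225960\right) = - 637 \sqrt{139 + 2 \sqrt{6}} + 225967 = 225967 - 637 \sqrt{139 + 2 \sqrt{6}}$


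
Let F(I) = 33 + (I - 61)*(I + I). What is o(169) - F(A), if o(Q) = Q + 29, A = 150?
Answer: -26535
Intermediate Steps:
o(Q) = 29 + Q
F(I) = 33 + 2*I*(-61 + I) (F(I) = 33 + (-61 + I)*(2*I) = 33 + 2*I*(-61 + I))
o(169) - F(A) = (29 + 169) - (33 - 122*150 + 2*150²) = 198 - (33 - 18300 + 2*22500) = 198 - (33 - 18300 + 45000) = 198 - 1*26733 = 198 - 26733 = -26535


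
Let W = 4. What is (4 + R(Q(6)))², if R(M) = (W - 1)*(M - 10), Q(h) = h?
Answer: 64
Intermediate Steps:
R(M) = -30 + 3*M (R(M) = (4 - 1)*(M - 10) = 3*(-10 + M) = -30 + 3*M)
(4 + R(Q(6)))² = (4 + (-30 + 3*6))² = (4 + (-30 + 18))² = (4 - 12)² = (-8)² = 64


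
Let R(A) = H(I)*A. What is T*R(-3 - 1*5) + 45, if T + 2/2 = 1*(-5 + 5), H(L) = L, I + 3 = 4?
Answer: 53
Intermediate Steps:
I = 1 (I = -3 + 4 = 1)
R(A) = A (R(A) = 1*A = A)
T = -1 (T = -1 + 1*(-5 + 5) = -1 + 1*0 = -1 + 0 = -1)
T*R(-3 - 1*5) + 45 = -(-3 - 1*5) + 45 = -(-3 - 5) + 45 = -1*(-8) + 45 = 8 + 45 = 53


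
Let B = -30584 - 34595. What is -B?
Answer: 65179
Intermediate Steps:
B = -65179
-B = -1*(-65179) = 65179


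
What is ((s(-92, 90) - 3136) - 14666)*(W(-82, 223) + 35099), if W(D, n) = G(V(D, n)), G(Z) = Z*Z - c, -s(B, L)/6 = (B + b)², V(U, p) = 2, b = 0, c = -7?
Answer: -2408054460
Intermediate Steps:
s(B, L) = -6*B² (s(B, L) = -6*(B + 0)² = -6*B²)
G(Z) = 7 + Z² (G(Z) = Z*Z - 1*(-7) = Z² + 7 = 7 + Z²)
W(D, n) = 11 (W(D, n) = 7 + 2² = 7 + 4 = 11)
((s(-92, 90) - 3136) - 14666)*(W(-82, 223) + 35099) = ((-6*(-92)² - 3136) - 14666)*(11 + 35099) = ((-6*8464 - 3136) - 14666)*35110 = ((-50784 - 3136) - 14666)*35110 = (-53920 - 14666)*35110 = -68586*35110 = -2408054460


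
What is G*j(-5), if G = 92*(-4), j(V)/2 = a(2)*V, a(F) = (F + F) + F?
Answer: 22080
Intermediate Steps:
a(F) = 3*F (a(F) = 2*F + F = 3*F)
j(V) = 12*V (j(V) = 2*((3*2)*V) = 2*(6*V) = 12*V)
G = -368
G*j(-5) = -4416*(-5) = -368*(-60) = 22080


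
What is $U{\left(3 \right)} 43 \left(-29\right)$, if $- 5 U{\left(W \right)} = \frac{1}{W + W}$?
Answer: $\frac{1247}{30} \approx 41.567$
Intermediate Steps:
$U{\left(W \right)} = - \frac{1}{10 W}$ ($U{\left(W \right)} = - \frac{1}{5 \left(W + W\right)} = - \frac{1}{5 \cdot 2 W} = - \frac{\frac{1}{2} \frac{1}{W}}{5} = - \frac{1}{10 W}$)
$U{\left(3 \right)} 43 \left(-29\right) = - \frac{1}{10 \cdot 3} \cdot 43 \left(-29\right) = \left(- \frac{1}{10}\right) \frac{1}{3} \cdot 43 \left(-29\right) = \left(- \frac{1}{30}\right) 43 \left(-29\right) = \left(- \frac{43}{30}\right) \left(-29\right) = \frac{1247}{30}$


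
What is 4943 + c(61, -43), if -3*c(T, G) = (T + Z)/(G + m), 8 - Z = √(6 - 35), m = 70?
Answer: 133438/27 + I*√29/81 ≈ 4942.1 + 0.066483*I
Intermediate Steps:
Z = 8 - I*√29 (Z = 8 - √(6 - 35) = 8 - √(-29) = 8 - I*√29 ≈ 8.0 - 5.3852*I)
c(T, G) = -(8 + T - I*√29)/(3*(70 + G)) (c(T, G) = -(T + (8 - I*√29))/(3*(G + 70)) = -(8 + T - I*√29)/(3*(70 + G)))
4943 + c(61, -43) = 4943 + (-8 - 1*61 + I*√29)/(3*(70 - 43)) = 4943 + (⅓)*(-8 - 61 + I*√29)/27 = 4943 + (⅓)*(1/27)*(-69 + I*√29) = 4943 + (-23/27 + I*√29/81) = 133438/27 + I*√29/81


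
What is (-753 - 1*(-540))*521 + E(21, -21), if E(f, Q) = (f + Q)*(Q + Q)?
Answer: -110973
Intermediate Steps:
E(f, Q) = 2*Q*(Q + f) (E(f, Q) = (Q + f)*(2*Q) = 2*Q*(Q + f))
(-753 - 1*(-540))*521 + E(21, -21) = (-753 - 1*(-540))*521 + 2*(-21)*(-21 + 21) = (-753 + 540)*521 + 2*(-21)*0 = -213*521 + 0 = -110973 + 0 = -110973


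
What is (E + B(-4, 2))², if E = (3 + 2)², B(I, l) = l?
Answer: 729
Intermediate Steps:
E = 25 (E = 5² = 25)
(E + B(-4, 2))² = (25 + 2)² = 27² = 729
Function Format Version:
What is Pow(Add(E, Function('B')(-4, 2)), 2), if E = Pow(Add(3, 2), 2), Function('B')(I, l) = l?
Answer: 729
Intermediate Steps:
E = 25 (E = Pow(5, 2) = 25)
Pow(Add(E, Function('B')(-4, 2)), 2) = Pow(Add(25, 2), 2) = Pow(27, 2) = 729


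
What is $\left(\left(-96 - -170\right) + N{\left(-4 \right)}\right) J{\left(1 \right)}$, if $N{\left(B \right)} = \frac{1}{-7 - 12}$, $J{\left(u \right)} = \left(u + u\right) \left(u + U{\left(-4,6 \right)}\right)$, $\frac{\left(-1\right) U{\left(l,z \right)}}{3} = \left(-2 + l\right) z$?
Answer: $\frac{306290}{19} \approx 16121.0$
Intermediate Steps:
$U{\left(l,z \right)} = - 3 z \left(-2 + l\right)$ ($U{\left(l,z \right)} = - 3 \left(-2 + l\right) z = - 3 z \left(-2 + l\right)$)
$J{\left(u \right)} = 2 u \left(108 + u\right)$ ($J{\left(u \right)} = \left(u + u\right) \left(u + 3 \cdot 6 \left(2 - -4\right)\right) = 2 u \left(u + 3 \cdot 6 \left(2 + 4\right)\right) = 2 u \left(u + 3 \cdot 6 \cdot 6\right) = 2 u \left(u + 108\right) = 2 u \left(108 + u\right)$)
$N{\left(B \right)} = - \frac{1}{19}$ ($N{\left(B \right)} = \frac{1}{-19} = - \frac{1}{19}$)
$\left(\left(-96 - -170\right) + N{\left(-4 \right)}\right) J{\left(1 \right)} = \left(\left(-96 - -170\right) - \frac{1}{19}\right) 2 \cdot 1 \left(108 + 1\right) = \left(\left(-96 + 170\right) - \frac{1}{19}\right) 2 \cdot 1 \cdot 109 = \left(74 - \frac{1}{19}\right) 218 = \frac{1405}{19} \cdot 218 = \frac{306290}{19}$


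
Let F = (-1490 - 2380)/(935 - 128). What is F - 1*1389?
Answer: -374931/269 ≈ -1393.8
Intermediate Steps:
F = -1290/269 (F = -3870/807 = -3870*1/807 = -1290/269 ≈ -4.7955)
F - 1*1389 = -1290/269 - 1*1389 = -1290/269 - 1389 = -374931/269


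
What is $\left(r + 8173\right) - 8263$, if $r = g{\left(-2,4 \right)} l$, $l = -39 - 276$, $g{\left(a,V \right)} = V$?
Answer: $-1350$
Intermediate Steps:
$l = -315$ ($l = -39 - 276 = -315$)
$r = -1260$ ($r = 4 \left(-315\right) = -1260$)
$\left(r + 8173\right) - 8263 = \left(-1260 + 8173\right) - 8263 = 6913 - 8263 = -1350$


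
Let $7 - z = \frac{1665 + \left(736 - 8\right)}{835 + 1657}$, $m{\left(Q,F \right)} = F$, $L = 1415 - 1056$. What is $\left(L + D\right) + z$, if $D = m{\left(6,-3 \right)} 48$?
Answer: $\frac{550831}{2492} \approx 221.04$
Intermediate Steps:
$L = 359$ ($L = 1415 - 1056 = 359$)
$D = -144$ ($D = \left(-3\right) 48 = -144$)
$z = \frac{15051}{2492}$ ($z = 7 - \frac{1665 + \left(736 - 8\right)}{835 + 1657} = 7 - \frac{1665 + \left(736 - 8\right)}{2492} = 7 - \left(1665 + 728\right) \frac{1}{2492} = 7 - 2393 \cdot \frac{1}{2492} = 7 - \frac{2393}{2492} = \frac{15051}{2492} \approx 6.0397$)
$\left(L + D\right) + z = \left(359 - 144\right) + \frac{15051}{2492} = 215 + \frac{15051}{2492} = \frac{550831}{2492}$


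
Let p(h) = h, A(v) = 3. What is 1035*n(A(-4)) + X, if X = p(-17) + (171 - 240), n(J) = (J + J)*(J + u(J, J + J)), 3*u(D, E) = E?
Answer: 30964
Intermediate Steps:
u(D, E) = E/3
n(J) = 10*J²/3 (n(J) = (J + J)*(J + (J + J)/3) = (2*J)*(J + (2*J)/3) = (2*J)*(J + 2*J/3) = (2*J)*(5*J/3) = 10*J²/3)
X = -86 (X = -17 + (171 - 240) = -17 - 69 = -86)
1035*n(A(-4)) + X = 1035*((10/3)*3²) - 86 = 1035*((10/3)*9) - 86 = 1035*30 - 86 = 31050 - 86 = 30964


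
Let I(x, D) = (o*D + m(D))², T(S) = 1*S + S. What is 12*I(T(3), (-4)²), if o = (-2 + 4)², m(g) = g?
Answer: 76800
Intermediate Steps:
T(S) = 2*S (T(S) = S + S = 2*S)
o = 4 (o = 2² = 4)
I(x, D) = 25*D² (I(x, D) = (4*D + D)² = (5*D)² = 25*D²)
12*I(T(3), (-4)²) = 12*(25*((-4)²)²) = 12*(25*16²) = 12*(25*256) = 12*6400 = 76800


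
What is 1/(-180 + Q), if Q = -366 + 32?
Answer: -1/514 ≈ -0.0019455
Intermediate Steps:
Q = -334
1/(-180 + Q) = 1/(-180 - 334) = 1/(-514) = -1/514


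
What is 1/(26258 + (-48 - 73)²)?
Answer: 1/40899 ≈ 2.4450e-5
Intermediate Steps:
1/(26258 + (-48 - 73)²) = 1/(26258 + (-121)²) = 1/(26258 + 14641) = 1/40899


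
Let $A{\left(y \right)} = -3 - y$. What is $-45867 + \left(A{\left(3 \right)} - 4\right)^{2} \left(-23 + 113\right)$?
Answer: $-36867$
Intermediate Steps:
$-45867 + \left(A{\left(3 \right)} - 4\right)^{2} \left(-23 + 113\right) = -45867 + \left(\left(-3 - 3\right) - 4\right)^{2} \left(-23 + 113\right) = -45867 + \left(\left(-3 - 3\right) - 4\right)^{2} \cdot 90 = -45867 + \left(-6 - 4\right)^{2} \cdot 90 = -45867 + \left(-10\right)^{2} \cdot 90 = -45867 + 100 \cdot 90 = -45867 + 9000 = -36867$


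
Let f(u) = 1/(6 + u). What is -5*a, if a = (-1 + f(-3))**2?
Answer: -20/9 ≈ -2.2222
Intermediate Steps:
a = 4/9 (a = (-1 + 1/(6 - 3))**2 = (-1 + 1/3)**2 = (-2/3)**2 = 4/9 ≈ 0.44444)
-5*a = -5*4/9 = -20/9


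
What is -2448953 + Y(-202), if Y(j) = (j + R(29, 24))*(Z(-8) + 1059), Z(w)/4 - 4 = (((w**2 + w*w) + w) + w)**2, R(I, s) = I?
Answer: -11315376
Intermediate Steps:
Z(w) = 16 + 4*(2*w + 2*w**2)**2 (Z(w) = 16 + 4*(((w**2 + w*w) + w) + w)**2 = 16 + 4*(((w**2 + w**2) + w) + w)**2 = 16 + 4*((2*w**2 + w) + w)**2 = 16 + 4*((w + 2*w**2) + w)**2 = 16 + 4*(2*w + 2*w**2)**2)
Y(j) = 1486279 + 51251*j (Y(j) = (j + 29)*((16 + 16*(-8)**2*(1 - 8)**2) + 1059) = (29 + j)*((16 + 16*64*(-7)**2) + 1059) = (29 + j)*((16 + 16*64*49) + 1059) = (29 + j)*((16 + 50176) + 1059) = (29 + j)*(50192 + 1059) = (29 + j)*51251 = 1486279 + 51251*j)
-2448953 + Y(-202) = -2448953 + (1486279 + 51251*(-202)) = -2448953 + (1486279 - 10352702) = -2448953 - 8866423 = -11315376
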